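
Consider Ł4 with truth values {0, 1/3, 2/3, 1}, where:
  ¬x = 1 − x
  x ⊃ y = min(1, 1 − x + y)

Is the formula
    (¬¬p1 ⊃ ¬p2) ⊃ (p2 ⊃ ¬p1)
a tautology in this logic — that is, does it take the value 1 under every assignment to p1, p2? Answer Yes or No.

p1 = 0, p2 = 0 ↦ 1
p1 = 0, p2 = 1/3 ↦ 1
p1 = 0, p2 = 2/3 ↦ 1
p1 = 0, p2 = 1 ↦ 1
p1 = 1/3, p2 = 0 ↦ 1
p1 = 1/3, p2 = 1/3 ↦ 1
p1 = 1/3, p2 = 2/3 ↦ 1
p1 = 1/3, p2 = 1 ↦ 1
p1 = 2/3, p2 = 0 ↦ 1
p1 = 2/3, p2 = 1/3 ↦ 1
p1 = 2/3, p2 = 2/3 ↦ 1
p1 = 2/3, p2 = 1 ↦ 1
p1 = 1, p2 = 0 ↦ 1
p1 = 1, p2 = 1/3 ↦ 1
p1 = 1, p2 = 2/3 ↦ 1
p1 = 1, p2 = 1 ↦ 1
Every assignment gives a value ≥ 1.

Yes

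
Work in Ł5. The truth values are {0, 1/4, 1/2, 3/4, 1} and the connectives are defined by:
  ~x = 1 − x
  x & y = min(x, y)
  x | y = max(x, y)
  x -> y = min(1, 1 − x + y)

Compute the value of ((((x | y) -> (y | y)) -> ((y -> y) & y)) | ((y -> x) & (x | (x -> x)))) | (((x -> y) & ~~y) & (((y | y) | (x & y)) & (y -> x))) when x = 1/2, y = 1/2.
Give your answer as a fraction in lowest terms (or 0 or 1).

x | y = 1/2 | 1/2 = 1/2
y | y = 1/2 | 1/2 = 1/2
(x | y) -> (y | y) = 1/2 -> 1/2 = 1
y -> y = 1/2 -> 1/2 = 1
(y -> y) & y = 1 & 1/2 = 1/2
((x | y) -> (y | y)) -> ((y -> y) & y) = 1 -> 1/2 = 1/2
y -> x = 1/2 -> 1/2 = 1
x -> x = 1/2 -> 1/2 = 1
x | (x -> x) = 1/2 | 1 = 1
(y -> x) & (x | (x -> x)) = 1 & 1 = 1
(((x | y) -> (y | y)) -> ((y -> y) & y)) | ((y -> x) & (x | (x -> x))) = 1/2 | 1 = 1
x -> y = 1/2 -> 1/2 = 1
~y = ~1/2 = 1/2
~~y = ~1/2 = 1/2
(x -> y) & ~~y = 1 & 1/2 = 1/2
y | y = 1/2 | 1/2 = 1/2
x & y = 1/2 & 1/2 = 1/2
(y | y) | (x & y) = 1/2 | 1/2 = 1/2
y -> x = 1/2 -> 1/2 = 1
((y | y) | (x & y)) & (y -> x) = 1/2 & 1 = 1/2
((x -> y) & ~~y) & (((y | y) | (x & y)) & (y -> x)) = 1/2 & 1/2 = 1/2
((((x | y) -> (y | y)) -> ((y -> y) & y)) | ((y -> x) & (x | (x -> x)))) | (((x -> y) & ~~y) & (((y | y) | (x & y)) & (y -> x))) = 1 | 1/2 = 1

1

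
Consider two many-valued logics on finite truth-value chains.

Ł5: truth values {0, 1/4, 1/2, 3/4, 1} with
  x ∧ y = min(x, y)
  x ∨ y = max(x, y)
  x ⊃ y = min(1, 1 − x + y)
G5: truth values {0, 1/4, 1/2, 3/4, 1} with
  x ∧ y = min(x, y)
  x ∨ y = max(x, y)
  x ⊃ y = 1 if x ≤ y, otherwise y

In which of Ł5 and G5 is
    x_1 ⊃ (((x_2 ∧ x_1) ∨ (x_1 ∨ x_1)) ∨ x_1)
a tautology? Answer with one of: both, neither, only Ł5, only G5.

both

In Ł5: every assignment gives 1 — tautology.
In G5: every assignment gives 1 — tautology.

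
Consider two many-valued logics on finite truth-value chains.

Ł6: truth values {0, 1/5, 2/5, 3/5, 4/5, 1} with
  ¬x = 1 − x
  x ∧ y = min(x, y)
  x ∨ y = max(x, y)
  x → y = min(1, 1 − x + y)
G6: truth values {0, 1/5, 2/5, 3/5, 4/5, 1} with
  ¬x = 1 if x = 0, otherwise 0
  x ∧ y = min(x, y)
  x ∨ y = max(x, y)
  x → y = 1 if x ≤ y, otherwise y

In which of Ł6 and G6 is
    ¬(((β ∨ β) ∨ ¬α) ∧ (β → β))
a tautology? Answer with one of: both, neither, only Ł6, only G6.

In Ł6: at α = 0, β = 0 the value is 0 — not a tautology.
In G6: at α = 0, β = 0 the value is 0 — not a tautology.

neither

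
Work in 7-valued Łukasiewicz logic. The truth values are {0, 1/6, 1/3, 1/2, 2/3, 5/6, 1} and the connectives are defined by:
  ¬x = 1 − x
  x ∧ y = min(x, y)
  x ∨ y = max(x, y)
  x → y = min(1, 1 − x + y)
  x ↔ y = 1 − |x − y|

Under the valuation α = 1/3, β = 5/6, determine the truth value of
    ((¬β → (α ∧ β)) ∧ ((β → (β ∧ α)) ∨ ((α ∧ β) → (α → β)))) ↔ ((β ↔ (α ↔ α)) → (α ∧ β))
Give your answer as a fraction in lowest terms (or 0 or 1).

¬β = ¬5/6 = 1/6
α ∧ β = 1/3 ∧ 5/6 = 1/3
¬β → (α ∧ β) = 1/6 → 1/3 = 1
β ∧ α = 5/6 ∧ 1/3 = 1/3
β → (β ∧ α) = 5/6 → 1/3 = 1/2
α ∧ β = 1/3 ∧ 5/6 = 1/3
α → β = 1/3 → 5/6 = 1
(α ∧ β) → (α → β) = 1/3 → 1 = 1
(β → (β ∧ α)) ∨ ((α ∧ β) → (α → β)) = 1/2 ∨ 1 = 1
(¬β → (α ∧ β)) ∧ ((β → (β ∧ α)) ∨ ((α ∧ β) → (α → β))) = 1 ∧ 1 = 1
α ↔ α = 1/3 ↔ 1/3 = 1
β ↔ (α ↔ α) = 5/6 ↔ 1 = 5/6
α ∧ β = 1/3 ∧ 5/6 = 1/3
(β ↔ (α ↔ α)) → (α ∧ β) = 5/6 → 1/3 = 1/2
((¬β → (α ∧ β)) ∧ ((β → (β ∧ α)) ∨ ((α ∧ β) → (α → β)))) ↔ ((β ↔ (α ↔ α)) → (α ∧ β)) = 1 ↔ 1/2 = 1/2

1/2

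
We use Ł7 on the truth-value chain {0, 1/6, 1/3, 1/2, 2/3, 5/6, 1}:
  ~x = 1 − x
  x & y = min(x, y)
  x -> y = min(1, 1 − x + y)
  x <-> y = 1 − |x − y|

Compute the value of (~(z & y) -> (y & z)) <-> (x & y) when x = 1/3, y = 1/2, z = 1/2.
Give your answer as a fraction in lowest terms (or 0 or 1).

z & y = 1/2 & 1/2 = 1/2
~(z & y) = ~1/2 = 1/2
y & z = 1/2 & 1/2 = 1/2
~(z & y) -> (y & z) = 1/2 -> 1/2 = 1
x & y = 1/3 & 1/2 = 1/3
(~(z & y) -> (y & z)) <-> (x & y) = 1 <-> 1/3 = 1/3

1/3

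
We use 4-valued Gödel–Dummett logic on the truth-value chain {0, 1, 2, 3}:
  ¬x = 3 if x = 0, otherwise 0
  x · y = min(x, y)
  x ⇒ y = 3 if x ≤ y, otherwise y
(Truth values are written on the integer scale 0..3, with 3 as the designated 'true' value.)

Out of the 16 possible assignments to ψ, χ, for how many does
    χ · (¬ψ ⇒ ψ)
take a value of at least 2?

ψ = 0, χ = 0 ↦ 0  <
ψ = 0, χ = 1 ↦ 0  <
ψ = 0, χ = 2 ↦ 0  <
ψ = 0, χ = 3 ↦ 0  <
ψ = 1, χ = 0 ↦ 0  <
ψ = 1, χ = 1 ↦ 1  <
ψ = 1, χ = 2 ↦ 2  ≥
ψ = 1, χ = 3 ↦ 3  ≥
ψ = 2, χ = 0 ↦ 0  <
ψ = 2, χ = 1 ↦ 1  <
ψ = 2, χ = 2 ↦ 2  ≥
ψ = 2, χ = 3 ↦ 3  ≥
ψ = 3, χ = 0 ↦ 0  <
ψ = 3, χ = 1 ↦ 1  <
ψ = 3, χ = 2 ↦ 2  ≥
ψ = 3, χ = 3 ↦ 3  ≥
So 6 of the 16 assignments meet the threshold.

6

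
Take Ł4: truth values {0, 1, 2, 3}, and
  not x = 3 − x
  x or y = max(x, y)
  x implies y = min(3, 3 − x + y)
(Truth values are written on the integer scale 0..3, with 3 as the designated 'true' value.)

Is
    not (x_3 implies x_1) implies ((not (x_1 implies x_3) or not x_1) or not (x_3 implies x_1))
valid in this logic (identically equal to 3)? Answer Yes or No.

Yes

x_1 = 0, x_3 = 0 ↦ 3
x_1 = 0, x_3 = 1 ↦ 3
x_1 = 0, x_3 = 2 ↦ 3
x_1 = 0, x_3 = 3 ↦ 3
x_1 = 1, x_3 = 0 ↦ 3
x_1 = 1, x_3 = 1 ↦ 3
x_1 = 1, x_3 = 2 ↦ 3
x_1 = 1, x_3 = 3 ↦ 3
x_1 = 2, x_3 = 0 ↦ 3
x_1 = 2, x_3 = 1 ↦ 3
x_1 = 2, x_3 = 2 ↦ 3
x_1 = 2, x_3 = 3 ↦ 3
x_1 = 3, x_3 = 0 ↦ 3
x_1 = 3, x_3 = 1 ↦ 3
x_1 = 3, x_3 = 2 ↦ 3
x_1 = 3, x_3 = 3 ↦ 3
Every assignment gives a value ≥ 3.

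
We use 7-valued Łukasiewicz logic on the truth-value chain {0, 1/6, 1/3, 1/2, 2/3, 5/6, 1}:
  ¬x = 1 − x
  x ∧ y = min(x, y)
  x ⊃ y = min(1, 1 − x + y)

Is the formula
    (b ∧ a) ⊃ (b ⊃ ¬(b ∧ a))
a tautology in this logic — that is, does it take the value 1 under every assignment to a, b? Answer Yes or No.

Counterexample: take a = 2/3, b = 5/6.
b ∧ a = 5/6 ∧ 2/3 = 2/3
b ∧ a = 5/6 ∧ 2/3 = 2/3
¬(b ∧ a) = ¬2/3 = 1/3
b ⊃ ¬(b ∧ a) = 5/6 ⊃ 1/3 = 1/2
(b ∧ a) ⊃ (b ⊃ ¬(b ∧ a)) = 2/3 ⊃ 1/2 = 5/6
This gives 5/6 ≠ 1.

No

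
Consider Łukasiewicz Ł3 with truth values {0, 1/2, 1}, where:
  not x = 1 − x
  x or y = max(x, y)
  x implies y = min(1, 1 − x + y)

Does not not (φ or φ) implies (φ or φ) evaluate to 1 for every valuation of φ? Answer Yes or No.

Yes

φ = 0 ↦ 1
φ = 1/2 ↦ 1
φ = 1 ↦ 1
Every assignment gives a value ≥ 1.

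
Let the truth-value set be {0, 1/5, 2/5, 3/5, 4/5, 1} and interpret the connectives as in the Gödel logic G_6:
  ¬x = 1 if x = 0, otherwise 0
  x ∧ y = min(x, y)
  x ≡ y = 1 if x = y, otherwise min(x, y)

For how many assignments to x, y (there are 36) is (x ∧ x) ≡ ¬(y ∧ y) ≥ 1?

6

value 1: 6 assignments (counts)
value 4/5: 1 assignment
value 3/5: 1 assignment
value 2/5: 1 assignment
value 1/5: 1 assignment
value 0: 26 assignments
So 6 of the 36 assignments meet the threshold.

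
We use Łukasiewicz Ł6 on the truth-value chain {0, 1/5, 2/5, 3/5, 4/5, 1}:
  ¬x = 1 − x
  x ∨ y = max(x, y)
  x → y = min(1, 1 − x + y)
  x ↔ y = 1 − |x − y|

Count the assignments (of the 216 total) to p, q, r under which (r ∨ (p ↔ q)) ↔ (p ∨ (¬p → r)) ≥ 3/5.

190

value 1: 82 assignments (counts)
value 4/5: 73 assignments (counts)
value 3/5: 35 assignments (counts)
value 2/5: 17 assignments
value 1/5: 7 assignments
value 0: 2 assignments
So 190 of the 216 assignments meet the threshold.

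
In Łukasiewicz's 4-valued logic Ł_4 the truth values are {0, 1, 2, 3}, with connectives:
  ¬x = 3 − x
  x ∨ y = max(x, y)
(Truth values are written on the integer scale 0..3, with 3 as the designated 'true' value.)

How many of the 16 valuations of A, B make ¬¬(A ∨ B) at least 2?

12

A = 0, B = 0 ↦ 0  <
A = 0, B = 1 ↦ 1  <
A = 0, B = 2 ↦ 2  ≥
A = 0, B = 3 ↦ 3  ≥
A = 1, B = 0 ↦ 1  <
A = 1, B = 1 ↦ 1  <
A = 1, B = 2 ↦ 2  ≥
A = 1, B = 3 ↦ 3  ≥
A = 2, B = 0 ↦ 2  ≥
A = 2, B = 1 ↦ 2  ≥
A = 2, B = 2 ↦ 2  ≥
A = 2, B = 3 ↦ 3  ≥
A = 3, B = 0 ↦ 3  ≥
A = 3, B = 1 ↦ 3  ≥
A = 3, B = 2 ↦ 3  ≥
A = 3, B = 3 ↦ 3  ≥
So 12 of the 16 assignments meet the threshold.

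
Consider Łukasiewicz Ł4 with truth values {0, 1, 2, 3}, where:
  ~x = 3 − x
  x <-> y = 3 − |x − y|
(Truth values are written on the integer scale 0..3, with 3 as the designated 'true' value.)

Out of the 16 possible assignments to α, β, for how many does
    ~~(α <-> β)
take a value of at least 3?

α = 0, β = 0 ↦ 3  ≥
α = 0, β = 1 ↦ 2  <
α = 0, β = 2 ↦ 1  <
α = 0, β = 3 ↦ 0  <
α = 1, β = 0 ↦ 2  <
α = 1, β = 1 ↦ 3  ≥
α = 1, β = 2 ↦ 2  <
α = 1, β = 3 ↦ 1  <
α = 2, β = 0 ↦ 1  <
α = 2, β = 1 ↦ 2  <
α = 2, β = 2 ↦ 3  ≥
α = 2, β = 3 ↦ 2  <
α = 3, β = 0 ↦ 0  <
α = 3, β = 1 ↦ 1  <
α = 3, β = 2 ↦ 2  <
α = 3, β = 3 ↦ 3  ≥
So 4 of the 16 assignments meet the threshold.

4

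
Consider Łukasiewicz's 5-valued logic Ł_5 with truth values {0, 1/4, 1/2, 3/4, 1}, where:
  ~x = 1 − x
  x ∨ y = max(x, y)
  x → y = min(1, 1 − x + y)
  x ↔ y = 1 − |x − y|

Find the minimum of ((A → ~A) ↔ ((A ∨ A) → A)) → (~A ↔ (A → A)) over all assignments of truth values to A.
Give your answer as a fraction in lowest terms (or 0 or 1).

Take A = 1/2:
~A = ~1/2 = 1/2
A → ~A = 1/2 → 1/2 = 1
A ∨ A = 1/2 ∨ 1/2 = 1/2
(A ∨ A) → A = 1/2 → 1/2 = 1
(A → ~A) ↔ ((A ∨ A) → A) = 1 ↔ 1 = 1
~A = ~1/2 = 1/2
A → A = 1/2 → 1/2 = 1
~A ↔ (A → A) = 1/2 ↔ 1 = 1/2
((A → ~A) ↔ ((A ∨ A) → A)) → (~A ↔ (A → A)) = 1 → 1/2 = 1/2
No assignment yields a value below 1/2, so this is the minimum.

1/2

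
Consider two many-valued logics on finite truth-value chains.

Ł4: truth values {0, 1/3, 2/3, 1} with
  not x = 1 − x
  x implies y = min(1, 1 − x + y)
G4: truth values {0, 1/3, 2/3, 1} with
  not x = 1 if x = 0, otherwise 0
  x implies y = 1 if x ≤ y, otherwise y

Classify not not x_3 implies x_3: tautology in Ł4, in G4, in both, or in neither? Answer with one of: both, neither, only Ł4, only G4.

In Ł4: every assignment gives 1 — tautology.
In G4: at x_3 = 1/3 the value is 1/3 — not a tautology.

only Ł4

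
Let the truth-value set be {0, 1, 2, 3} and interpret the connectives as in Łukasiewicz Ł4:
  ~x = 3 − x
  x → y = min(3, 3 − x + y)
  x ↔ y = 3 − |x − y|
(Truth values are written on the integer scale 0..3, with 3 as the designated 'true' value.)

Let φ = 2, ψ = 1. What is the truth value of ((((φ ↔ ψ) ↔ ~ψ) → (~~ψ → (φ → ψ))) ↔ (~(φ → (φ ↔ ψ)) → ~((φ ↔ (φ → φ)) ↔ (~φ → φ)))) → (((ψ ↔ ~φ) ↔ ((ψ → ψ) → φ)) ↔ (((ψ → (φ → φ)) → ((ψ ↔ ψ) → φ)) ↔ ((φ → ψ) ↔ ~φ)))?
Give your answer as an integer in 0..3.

2

φ ↔ ψ = 2 ↔ 1 = 2
~ψ = ~1 = 2
(φ ↔ ψ) ↔ ~ψ = 2 ↔ 2 = 3
~ψ = ~1 = 2
~~ψ = ~2 = 1
φ → ψ = 2 → 1 = 2
~~ψ → (φ → ψ) = 1 → 2 = 3
((φ ↔ ψ) ↔ ~ψ) → (~~ψ → (φ → ψ)) = 3 → 3 = 3
φ ↔ ψ = 2 ↔ 1 = 2
φ → (φ ↔ ψ) = 2 → 2 = 3
~(φ → (φ ↔ ψ)) = ~3 = 0
φ → φ = 2 → 2 = 3
φ ↔ (φ → φ) = 2 ↔ 3 = 2
~φ = ~2 = 1
~φ → φ = 1 → 2 = 3
(φ ↔ (φ → φ)) ↔ (~φ → φ) = 2 ↔ 3 = 2
~((φ ↔ (φ → φ)) ↔ (~φ → φ)) = ~2 = 1
~(φ → (φ ↔ ψ)) → ~((φ ↔ (φ → φ)) ↔ (~φ → φ)) = 0 → 1 = 3
(((φ ↔ ψ) ↔ ~ψ) → (~~ψ → (φ → ψ))) ↔ (~(φ → (φ ↔ ψ)) → ~((φ ↔ (φ → φ)) ↔ (~φ → φ))) = 3 ↔ 3 = 3
~φ = ~2 = 1
ψ ↔ ~φ = 1 ↔ 1 = 3
ψ → ψ = 1 → 1 = 3
(ψ → ψ) → φ = 3 → 2 = 2
(ψ ↔ ~φ) ↔ ((ψ → ψ) → φ) = 3 ↔ 2 = 2
φ → φ = 2 → 2 = 3
ψ → (φ → φ) = 1 → 3 = 3
ψ ↔ ψ = 1 ↔ 1 = 3
(ψ ↔ ψ) → φ = 3 → 2 = 2
(ψ → (φ → φ)) → ((ψ ↔ ψ) → φ) = 3 → 2 = 2
φ → ψ = 2 → 1 = 2
~φ = ~2 = 1
(φ → ψ) ↔ ~φ = 2 ↔ 1 = 2
((ψ → (φ → φ)) → ((ψ ↔ ψ) → φ)) ↔ ((φ → ψ) ↔ ~φ) = 2 ↔ 2 = 3
((ψ ↔ ~φ) ↔ ((ψ → ψ) → φ)) ↔ (((ψ → (φ → φ)) → ((ψ ↔ ψ) → φ)) ↔ ((φ → ψ) ↔ ~φ)) = 2 ↔ 3 = 2
((((φ ↔ ψ) ↔ ~ψ) → (~~ψ → (φ → ψ))) ↔ (~(φ → (φ ↔ ψ)) → ~((φ ↔ (φ → φ)) ↔ (~φ → φ)))) → (((ψ ↔ ~φ) ↔ ((ψ → ψ) → φ)) ↔ (((ψ → (φ → φ)) → ((ψ ↔ ψ) → φ)) ↔ ((φ → ψ) ↔ ~φ))) = 3 → 2 = 2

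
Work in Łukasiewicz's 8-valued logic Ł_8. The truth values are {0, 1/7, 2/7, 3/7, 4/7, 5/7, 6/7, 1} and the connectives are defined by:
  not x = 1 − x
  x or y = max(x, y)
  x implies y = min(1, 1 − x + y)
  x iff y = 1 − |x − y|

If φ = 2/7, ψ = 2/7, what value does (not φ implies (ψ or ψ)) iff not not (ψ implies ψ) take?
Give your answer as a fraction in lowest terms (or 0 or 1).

not φ = not 2/7 = 5/7
ψ or ψ = 2/7 or 2/7 = 2/7
not φ implies (ψ or ψ) = 5/7 implies 2/7 = 4/7
ψ implies ψ = 2/7 implies 2/7 = 1
not (ψ implies ψ) = not 1 = 0
not not (ψ implies ψ) = not 0 = 1
(not φ implies (ψ or ψ)) iff not not (ψ implies ψ) = 4/7 iff 1 = 4/7

4/7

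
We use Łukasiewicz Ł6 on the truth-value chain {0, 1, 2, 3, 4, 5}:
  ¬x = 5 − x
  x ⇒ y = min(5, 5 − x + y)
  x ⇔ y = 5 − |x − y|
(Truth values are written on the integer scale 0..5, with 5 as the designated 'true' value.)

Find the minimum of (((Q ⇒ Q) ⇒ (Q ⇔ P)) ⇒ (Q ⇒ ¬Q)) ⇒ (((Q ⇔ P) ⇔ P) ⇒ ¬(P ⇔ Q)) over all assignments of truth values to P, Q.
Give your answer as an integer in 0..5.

1

Take P = 4, Q = 3:
Q ⇒ Q = 3 ⇒ 3 = 5
Q ⇔ P = 3 ⇔ 4 = 4
(Q ⇒ Q) ⇒ (Q ⇔ P) = 5 ⇒ 4 = 4
¬Q = ¬3 = 2
Q ⇒ ¬Q = 3 ⇒ 2 = 4
((Q ⇒ Q) ⇒ (Q ⇔ P)) ⇒ (Q ⇒ ¬Q) = 4 ⇒ 4 = 5
Q ⇔ P = 3 ⇔ 4 = 4
(Q ⇔ P) ⇔ P = 4 ⇔ 4 = 5
P ⇔ Q = 4 ⇔ 3 = 4
¬(P ⇔ Q) = ¬4 = 1
((Q ⇔ P) ⇔ P) ⇒ ¬(P ⇔ Q) = 5 ⇒ 1 = 1
(((Q ⇒ Q) ⇒ (Q ⇔ P)) ⇒ (Q ⇒ ¬Q)) ⇒ (((Q ⇔ P) ⇔ P) ⇒ ¬(P ⇔ Q)) = 5 ⇒ 1 = 1
No assignment yields a value below 1, so this is the minimum.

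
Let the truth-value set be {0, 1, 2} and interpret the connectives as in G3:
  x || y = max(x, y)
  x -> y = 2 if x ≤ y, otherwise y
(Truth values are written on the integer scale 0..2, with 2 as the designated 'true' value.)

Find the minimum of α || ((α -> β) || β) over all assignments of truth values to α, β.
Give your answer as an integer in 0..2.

1

Take α = 1, β = 0:
α -> β = 1 -> 0 = 0
(α -> β) || β = 0 || 0 = 0
α || ((α -> β) || β) = 1 || 0 = 1
No assignment yields a value below 1, so this is the minimum.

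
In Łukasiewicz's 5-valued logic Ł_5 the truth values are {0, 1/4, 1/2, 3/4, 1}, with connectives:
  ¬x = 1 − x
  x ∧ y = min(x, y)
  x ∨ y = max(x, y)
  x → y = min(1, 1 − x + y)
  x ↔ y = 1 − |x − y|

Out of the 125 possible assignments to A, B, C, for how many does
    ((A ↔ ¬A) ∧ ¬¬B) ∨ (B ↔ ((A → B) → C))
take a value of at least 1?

23

value 1: 23 assignments (counts)
value 3/4: 34 assignments
value 1/2: 33 assignments
value 1/4: 18 assignments
value 0: 17 assignments
So 23 of the 125 assignments meet the threshold.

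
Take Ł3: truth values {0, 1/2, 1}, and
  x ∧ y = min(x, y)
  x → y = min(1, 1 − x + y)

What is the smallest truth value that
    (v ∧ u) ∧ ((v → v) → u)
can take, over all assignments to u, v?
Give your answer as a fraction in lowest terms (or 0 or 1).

Take u = 0, v = 0:
v ∧ u = 0 ∧ 0 = 0
v → v = 0 → 0 = 1
(v → v) → u = 1 → 0 = 0
(v ∧ u) ∧ ((v → v) → u) = 0 ∧ 0 = 0
No assignment yields a value below 0, so this is the minimum.

0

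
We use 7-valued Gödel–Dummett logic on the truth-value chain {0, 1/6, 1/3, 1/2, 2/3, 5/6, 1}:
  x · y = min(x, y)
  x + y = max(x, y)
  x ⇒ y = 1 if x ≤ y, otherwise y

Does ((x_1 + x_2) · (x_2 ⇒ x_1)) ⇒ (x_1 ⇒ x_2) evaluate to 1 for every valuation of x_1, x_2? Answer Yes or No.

Counterexample: take x_1 = 1/6, x_2 = 0.
x_1 + x_2 = 1/6 + 0 = 1/6
x_2 ⇒ x_1 = 0 ⇒ 1/6 = 1
(x_1 + x_2) · (x_2 ⇒ x_1) = 1/6 · 1 = 1/6
x_1 ⇒ x_2 = 1/6 ⇒ 0 = 0
((x_1 + x_2) · (x_2 ⇒ x_1)) ⇒ (x_1 ⇒ x_2) = 1/6 ⇒ 0 = 0
This gives 0 ≠ 1.

No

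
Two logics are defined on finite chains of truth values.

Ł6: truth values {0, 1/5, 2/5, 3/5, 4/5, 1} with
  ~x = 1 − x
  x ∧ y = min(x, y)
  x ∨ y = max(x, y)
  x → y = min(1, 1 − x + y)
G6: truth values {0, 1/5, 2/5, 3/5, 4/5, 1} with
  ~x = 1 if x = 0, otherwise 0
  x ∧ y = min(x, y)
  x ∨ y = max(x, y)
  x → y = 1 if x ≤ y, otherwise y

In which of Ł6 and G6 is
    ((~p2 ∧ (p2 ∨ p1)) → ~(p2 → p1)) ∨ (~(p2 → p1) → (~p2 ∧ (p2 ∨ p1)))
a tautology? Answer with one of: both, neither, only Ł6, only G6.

In Ł6: every assignment gives 1 — tautology.
In G6: every assignment gives 1 — tautology.

both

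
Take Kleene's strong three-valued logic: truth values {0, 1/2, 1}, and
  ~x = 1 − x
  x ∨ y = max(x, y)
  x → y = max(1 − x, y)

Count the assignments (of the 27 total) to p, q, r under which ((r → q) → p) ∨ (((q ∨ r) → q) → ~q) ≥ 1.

15

value 1: 15 assignments (counts)
value 1/2: 9 assignments
value 0: 3 assignments
So 15 of the 27 assignments meet the threshold.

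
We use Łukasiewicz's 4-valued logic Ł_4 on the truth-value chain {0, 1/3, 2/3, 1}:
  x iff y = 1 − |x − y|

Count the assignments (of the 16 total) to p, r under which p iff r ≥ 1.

4

p = 0, r = 0 ↦ 1  ≥
p = 0, r = 1/3 ↦ 2/3  <
p = 0, r = 2/3 ↦ 1/3  <
p = 0, r = 1 ↦ 0  <
p = 1/3, r = 0 ↦ 2/3  <
p = 1/3, r = 1/3 ↦ 1  ≥
p = 1/3, r = 2/3 ↦ 2/3  <
p = 1/3, r = 1 ↦ 1/3  <
p = 2/3, r = 0 ↦ 1/3  <
p = 2/3, r = 1/3 ↦ 2/3  <
p = 2/3, r = 2/3 ↦ 1  ≥
p = 2/3, r = 1 ↦ 2/3  <
p = 1, r = 0 ↦ 0  <
p = 1, r = 1/3 ↦ 1/3  <
p = 1, r = 2/3 ↦ 2/3  <
p = 1, r = 1 ↦ 1  ≥
So 4 of the 16 assignments meet the threshold.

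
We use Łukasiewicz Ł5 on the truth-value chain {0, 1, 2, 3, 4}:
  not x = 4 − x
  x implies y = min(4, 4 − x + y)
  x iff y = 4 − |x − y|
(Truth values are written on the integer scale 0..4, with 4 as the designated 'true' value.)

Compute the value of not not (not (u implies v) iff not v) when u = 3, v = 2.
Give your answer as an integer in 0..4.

3

u implies v = 3 implies 2 = 3
not (u implies v) = not 3 = 1
not v = not 2 = 2
not (u implies v) iff not v = 1 iff 2 = 3
not (not (u implies v) iff not v) = not 3 = 1
not not (not (u implies v) iff not v) = not 1 = 3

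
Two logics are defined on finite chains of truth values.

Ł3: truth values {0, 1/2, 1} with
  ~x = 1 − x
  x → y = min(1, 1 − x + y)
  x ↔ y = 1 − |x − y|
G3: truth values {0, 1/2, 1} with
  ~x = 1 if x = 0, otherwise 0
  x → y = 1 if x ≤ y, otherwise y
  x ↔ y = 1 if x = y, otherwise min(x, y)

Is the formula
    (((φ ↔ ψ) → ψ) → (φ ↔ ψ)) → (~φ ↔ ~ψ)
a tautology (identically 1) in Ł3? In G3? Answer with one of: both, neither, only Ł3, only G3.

In Ł3: at φ = 1/2, ψ = 0 the value is 1/2 — not a tautology.
In G3: every assignment gives 1 — tautology.

only G3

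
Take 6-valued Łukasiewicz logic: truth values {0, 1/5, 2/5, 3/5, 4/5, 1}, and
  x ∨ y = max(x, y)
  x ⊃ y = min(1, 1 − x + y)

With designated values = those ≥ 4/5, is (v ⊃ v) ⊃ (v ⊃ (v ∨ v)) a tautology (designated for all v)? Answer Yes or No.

v = 0 ↦ 1
v = 1/5 ↦ 1
v = 2/5 ↦ 1
v = 3/5 ↦ 1
v = 4/5 ↦ 1
v = 1 ↦ 1
Every assignment gives a value ≥ 4/5.

Yes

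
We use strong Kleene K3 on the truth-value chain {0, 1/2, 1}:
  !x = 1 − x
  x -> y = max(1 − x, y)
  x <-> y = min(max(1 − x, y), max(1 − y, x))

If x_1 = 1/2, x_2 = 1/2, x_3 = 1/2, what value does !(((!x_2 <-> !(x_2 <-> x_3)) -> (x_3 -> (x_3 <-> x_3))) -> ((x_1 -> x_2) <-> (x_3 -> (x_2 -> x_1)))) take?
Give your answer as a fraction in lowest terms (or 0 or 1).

1/2

!x_2 = !1/2 = 1/2
x_2 <-> x_3 = 1/2 <-> 1/2 = 1/2
!(x_2 <-> x_3) = !1/2 = 1/2
!x_2 <-> !(x_2 <-> x_3) = 1/2 <-> 1/2 = 1/2
x_3 <-> x_3 = 1/2 <-> 1/2 = 1/2
x_3 -> (x_3 <-> x_3) = 1/2 -> 1/2 = 1/2
(!x_2 <-> !(x_2 <-> x_3)) -> (x_3 -> (x_3 <-> x_3)) = 1/2 -> 1/2 = 1/2
x_1 -> x_2 = 1/2 -> 1/2 = 1/2
x_2 -> x_1 = 1/2 -> 1/2 = 1/2
x_3 -> (x_2 -> x_1) = 1/2 -> 1/2 = 1/2
(x_1 -> x_2) <-> (x_3 -> (x_2 -> x_1)) = 1/2 <-> 1/2 = 1/2
((!x_2 <-> !(x_2 <-> x_3)) -> (x_3 -> (x_3 <-> x_3))) -> ((x_1 -> x_2) <-> (x_3 -> (x_2 -> x_1))) = 1/2 -> 1/2 = 1/2
!(((!x_2 <-> !(x_2 <-> x_3)) -> (x_3 -> (x_3 <-> x_3))) -> ((x_1 -> x_2) <-> (x_3 -> (x_2 -> x_1)))) = !1/2 = 1/2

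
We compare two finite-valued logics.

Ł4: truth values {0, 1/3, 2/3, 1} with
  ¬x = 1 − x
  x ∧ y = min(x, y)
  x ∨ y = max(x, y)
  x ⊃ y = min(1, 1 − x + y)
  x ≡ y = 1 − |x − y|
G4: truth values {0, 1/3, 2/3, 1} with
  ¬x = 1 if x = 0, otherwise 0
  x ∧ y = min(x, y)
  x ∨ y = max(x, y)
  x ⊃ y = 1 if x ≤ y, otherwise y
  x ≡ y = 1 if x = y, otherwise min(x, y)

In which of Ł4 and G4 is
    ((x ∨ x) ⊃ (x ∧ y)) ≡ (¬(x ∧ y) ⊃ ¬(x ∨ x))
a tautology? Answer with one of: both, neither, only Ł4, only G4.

In Ł4: every assignment gives 1 — tautology.
In G4: at x = 2/3, y = 1/3 the value is 1/3 — not a tautology.

only Ł4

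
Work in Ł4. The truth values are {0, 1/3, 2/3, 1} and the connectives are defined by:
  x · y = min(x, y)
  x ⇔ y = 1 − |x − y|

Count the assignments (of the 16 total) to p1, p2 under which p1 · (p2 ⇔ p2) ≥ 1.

4

p1 = 0, p2 = 0 ↦ 0  <
p1 = 0, p2 = 1/3 ↦ 0  <
p1 = 0, p2 = 2/3 ↦ 0  <
p1 = 0, p2 = 1 ↦ 0  <
p1 = 1/3, p2 = 0 ↦ 1/3  <
p1 = 1/3, p2 = 1/3 ↦ 1/3  <
p1 = 1/3, p2 = 2/3 ↦ 1/3  <
p1 = 1/3, p2 = 1 ↦ 1/3  <
p1 = 2/3, p2 = 0 ↦ 2/3  <
p1 = 2/3, p2 = 1/3 ↦ 2/3  <
p1 = 2/3, p2 = 2/3 ↦ 2/3  <
p1 = 2/3, p2 = 1 ↦ 2/3  <
p1 = 1, p2 = 0 ↦ 1  ≥
p1 = 1, p2 = 1/3 ↦ 1  ≥
p1 = 1, p2 = 2/3 ↦ 1  ≥
p1 = 1, p2 = 1 ↦ 1  ≥
So 4 of the 16 assignments meet the threshold.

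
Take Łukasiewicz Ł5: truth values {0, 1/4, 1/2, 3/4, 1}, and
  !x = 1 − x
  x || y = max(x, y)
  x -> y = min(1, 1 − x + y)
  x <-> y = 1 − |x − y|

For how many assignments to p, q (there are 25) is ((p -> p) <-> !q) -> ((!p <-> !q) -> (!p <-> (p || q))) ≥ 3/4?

24

value 1: 21 assignments (counts)
value 3/4: 3 assignments (counts)
value 0: 1 assignment
So 24 of the 25 assignments meet the threshold.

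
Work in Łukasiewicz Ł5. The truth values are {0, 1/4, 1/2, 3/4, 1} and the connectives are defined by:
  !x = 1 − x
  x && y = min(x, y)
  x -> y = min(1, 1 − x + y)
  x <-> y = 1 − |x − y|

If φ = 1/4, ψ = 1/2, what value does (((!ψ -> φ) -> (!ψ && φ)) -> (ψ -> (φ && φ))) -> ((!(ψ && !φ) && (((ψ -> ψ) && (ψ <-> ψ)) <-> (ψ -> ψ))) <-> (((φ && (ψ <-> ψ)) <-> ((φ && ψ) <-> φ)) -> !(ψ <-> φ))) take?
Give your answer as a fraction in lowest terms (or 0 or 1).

1/2

!ψ = !1/2 = 1/2
!ψ -> φ = 1/2 -> 1/4 = 3/4
!ψ = !1/2 = 1/2
!ψ && φ = 1/2 && 1/4 = 1/4
(!ψ -> φ) -> (!ψ && φ) = 3/4 -> 1/4 = 1/2
φ && φ = 1/4 && 1/4 = 1/4
ψ -> (φ && φ) = 1/2 -> 1/4 = 3/4
((!ψ -> φ) -> (!ψ && φ)) -> (ψ -> (φ && φ)) = 1/2 -> 3/4 = 1
!φ = !1/4 = 3/4
ψ && !φ = 1/2 && 3/4 = 1/2
!(ψ && !φ) = !1/2 = 1/2
ψ -> ψ = 1/2 -> 1/2 = 1
ψ <-> ψ = 1/2 <-> 1/2 = 1
(ψ -> ψ) && (ψ <-> ψ) = 1 && 1 = 1
ψ -> ψ = 1/2 -> 1/2 = 1
((ψ -> ψ) && (ψ <-> ψ)) <-> (ψ -> ψ) = 1 <-> 1 = 1
!(ψ && !φ) && (((ψ -> ψ) && (ψ <-> ψ)) <-> (ψ -> ψ)) = 1/2 && 1 = 1/2
ψ <-> ψ = 1/2 <-> 1/2 = 1
φ && (ψ <-> ψ) = 1/4 && 1 = 1/4
φ && ψ = 1/4 && 1/2 = 1/4
(φ && ψ) <-> φ = 1/4 <-> 1/4 = 1
(φ && (ψ <-> ψ)) <-> ((φ && ψ) <-> φ) = 1/4 <-> 1 = 1/4
ψ <-> φ = 1/2 <-> 1/4 = 3/4
!(ψ <-> φ) = !3/4 = 1/4
((φ && (ψ <-> ψ)) <-> ((φ && ψ) <-> φ)) -> !(ψ <-> φ) = 1/4 -> 1/4 = 1
(!(ψ && !φ) && (((ψ -> ψ) && (ψ <-> ψ)) <-> (ψ -> ψ))) <-> (((φ && (ψ <-> ψ)) <-> ((φ && ψ) <-> φ)) -> !(ψ <-> φ)) = 1/2 <-> 1 = 1/2
(((!ψ -> φ) -> (!ψ && φ)) -> (ψ -> (φ && φ))) -> ((!(ψ && !φ) && (((ψ -> ψ) && (ψ <-> ψ)) <-> (ψ -> ψ))) <-> (((φ && (ψ <-> ψ)) <-> ((φ && ψ) <-> φ)) -> !(ψ <-> φ))) = 1 -> 1/2 = 1/2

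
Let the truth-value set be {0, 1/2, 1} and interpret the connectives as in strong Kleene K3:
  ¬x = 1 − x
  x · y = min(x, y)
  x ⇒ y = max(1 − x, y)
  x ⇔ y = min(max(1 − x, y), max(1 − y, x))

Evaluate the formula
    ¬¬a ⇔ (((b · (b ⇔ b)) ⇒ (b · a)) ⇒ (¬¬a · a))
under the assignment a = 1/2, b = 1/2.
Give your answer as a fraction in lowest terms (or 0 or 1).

1/2

¬a = ¬1/2 = 1/2
¬¬a = ¬1/2 = 1/2
b ⇔ b = 1/2 ⇔ 1/2 = 1/2
b · (b ⇔ b) = 1/2 · 1/2 = 1/2
b · a = 1/2 · 1/2 = 1/2
(b · (b ⇔ b)) ⇒ (b · a) = 1/2 ⇒ 1/2 = 1/2
¬a = ¬1/2 = 1/2
¬¬a = ¬1/2 = 1/2
¬¬a · a = 1/2 · 1/2 = 1/2
((b · (b ⇔ b)) ⇒ (b · a)) ⇒ (¬¬a · a) = 1/2 ⇒ 1/2 = 1/2
¬¬a ⇔ (((b · (b ⇔ b)) ⇒ (b · a)) ⇒ (¬¬a · a)) = 1/2 ⇔ 1/2 = 1/2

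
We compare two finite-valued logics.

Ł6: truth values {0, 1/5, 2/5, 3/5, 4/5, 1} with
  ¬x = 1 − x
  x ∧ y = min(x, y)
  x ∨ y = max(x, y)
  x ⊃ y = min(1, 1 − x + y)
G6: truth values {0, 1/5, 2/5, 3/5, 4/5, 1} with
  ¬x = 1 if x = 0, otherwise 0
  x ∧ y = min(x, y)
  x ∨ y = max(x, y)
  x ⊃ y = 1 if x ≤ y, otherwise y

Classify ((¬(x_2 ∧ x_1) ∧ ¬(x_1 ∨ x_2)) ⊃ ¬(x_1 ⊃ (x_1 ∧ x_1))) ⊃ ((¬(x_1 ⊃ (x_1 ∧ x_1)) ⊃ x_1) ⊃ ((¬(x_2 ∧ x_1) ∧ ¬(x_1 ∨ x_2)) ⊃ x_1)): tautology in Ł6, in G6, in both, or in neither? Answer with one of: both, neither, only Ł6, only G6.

In Ł6: every assignment gives 1 — tautology.
In G6: every assignment gives 1 — tautology.

both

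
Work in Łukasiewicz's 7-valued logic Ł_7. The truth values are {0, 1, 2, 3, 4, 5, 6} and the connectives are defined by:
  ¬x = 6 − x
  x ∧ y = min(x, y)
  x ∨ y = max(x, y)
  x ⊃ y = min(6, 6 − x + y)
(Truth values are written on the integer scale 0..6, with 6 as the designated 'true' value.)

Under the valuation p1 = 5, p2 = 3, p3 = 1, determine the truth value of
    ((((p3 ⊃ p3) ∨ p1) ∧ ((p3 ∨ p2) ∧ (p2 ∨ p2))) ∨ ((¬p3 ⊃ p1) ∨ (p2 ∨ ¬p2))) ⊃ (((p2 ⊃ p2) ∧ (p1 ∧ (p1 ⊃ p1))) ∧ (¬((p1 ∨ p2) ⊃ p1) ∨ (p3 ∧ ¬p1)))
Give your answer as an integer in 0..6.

p3 ⊃ p3 = 1 ⊃ 1 = 6
(p3 ⊃ p3) ∨ p1 = 6 ∨ 5 = 6
p3 ∨ p2 = 1 ∨ 3 = 3
p2 ∨ p2 = 3 ∨ 3 = 3
(p3 ∨ p2) ∧ (p2 ∨ p2) = 3 ∧ 3 = 3
((p3 ⊃ p3) ∨ p1) ∧ ((p3 ∨ p2) ∧ (p2 ∨ p2)) = 6 ∧ 3 = 3
¬p3 = ¬1 = 5
¬p3 ⊃ p1 = 5 ⊃ 5 = 6
¬p2 = ¬3 = 3
p2 ∨ ¬p2 = 3 ∨ 3 = 3
(¬p3 ⊃ p1) ∨ (p2 ∨ ¬p2) = 6 ∨ 3 = 6
(((p3 ⊃ p3) ∨ p1) ∧ ((p3 ∨ p2) ∧ (p2 ∨ p2))) ∨ ((¬p3 ⊃ p1) ∨ (p2 ∨ ¬p2)) = 3 ∨ 6 = 6
p2 ⊃ p2 = 3 ⊃ 3 = 6
p1 ⊃ p1 = 5 ⊃ 5 = 6
p1 ∧ (p1 ⊃ p1) = 5 ∧ 6 = 5
(p2 ⊃ p2) ∧ (p1 ∧ (p1 ⊃ p1)) = 6 ∧ 5 = 5
p1 ∨ p2 = 5 ∨ 3 = 5
(p1 ∨ p2) ⊃ p1 = 5 ⊃ 5 = 6
¬((p1 ∨ p2) ⊃ p1) = ¬6 = 0
¬p1 = ¬5 = 1
p3 ∧ ¬p1 = 1 ∧ 1 = 1
¬((p1 ∨ p2) ⊃ p1) ∨ (p3 ∧ ¬p1) = 0 ∨ 1 = 1
((p2 ⊃ p2) ∧ (p1 ∧ (p1 ⊃ p1))) ∧ (¬((p1 ∨ p2) ⊃ p1) ∨ (p3 ∧ ¬p1)) = 5 ∧ 1 = 1
((((p3 ⊃ p3) ∨ p1) ∧ ((p3 ∨ p2) ∧ (p2 ∨ p2))) ∨ ((¬p3 ⊃ p1) ∨ (p2 ∨ ¬p2))) ⊃ (((p2 ⊃ p2) ∧ (p1 ∧ (p1 ⊃ p1))) ∧ (¬((p1 ∨ p2) ⊃ p1) ∨ (p3 ∧ ¬p1))) = 6 ⊃ 1 = 1

1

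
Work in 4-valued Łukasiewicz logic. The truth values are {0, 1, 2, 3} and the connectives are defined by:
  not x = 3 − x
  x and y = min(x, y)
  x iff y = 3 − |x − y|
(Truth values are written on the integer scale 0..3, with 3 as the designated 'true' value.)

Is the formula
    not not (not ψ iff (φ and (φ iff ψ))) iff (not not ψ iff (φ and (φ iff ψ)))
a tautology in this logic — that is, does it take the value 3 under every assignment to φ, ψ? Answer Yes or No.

No

Counterexample: take φ = 0, ψ = 0.
not ψ = not 0 = 3
φ iff ψ = 0 iff 0 = 3
φ and (φ iff ψ) = 0 and 3 = 0
not ψ iff (φ and (φ iff ψ)) = 3 iff 0 = 0
not (not ψ iff (φ and (φ iff ψ))) = not 0 = 3
not not (not ψ iff (φ and (φ iff ψ))) = not 3 = 0
not ψ = not 0 = 3
not not ψ = not 3 = 0
φ iff ψ = 0 iff 0 = 3
φ and (φ iff ψ) = 0 and 3 = 0
not not ψ iff (φ and (φ iff ψ)) = 0 iff 0 = 3
not not (not ψ iff (φ and (φ iff ψ))) iff (not not ψ iff (φ and (φ iff ψ))) = 0 iff 3 = 0
This gives 0 ≠ 3.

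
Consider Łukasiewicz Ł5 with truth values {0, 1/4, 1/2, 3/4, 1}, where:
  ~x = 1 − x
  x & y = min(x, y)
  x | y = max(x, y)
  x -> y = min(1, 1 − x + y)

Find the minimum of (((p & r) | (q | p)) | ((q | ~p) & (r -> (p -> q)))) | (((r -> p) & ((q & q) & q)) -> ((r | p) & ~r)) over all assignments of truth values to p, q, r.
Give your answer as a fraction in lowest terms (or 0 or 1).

1/2

Take p = 1/2, q = 1/2, r = 1:
p & r = 1/2 & 1 = 1/2
q | p = 1/2 | 1/2 = 1/2
(p & r) | (q | p) = 1/2 | 1/2 = 1/2
~p = ~1/2 = 1/2
q | ~p = 1/2 | 1/2 = 1/2
p -> q = 1/2 -> 1/2 = 1
r -> (p -> q) = 1 -> 1 = 1
(q | ~p) & (r -> (p -> q)) = 1/2 & 1 = 1/2
((p & r) | (q | p)) | ((q | ~p) & (r -> (p -> q))) = 1/2 | 1/2 = 1/2
r -> p = 1 -> 1/2 = 1/2
q & q = 1/2 & 1/2 = 1/2
(q & q) & q = 1/2 & 1/2 = 1/2
(r -> p) & ((q & q) & q) = 1/2 & 1/2 = 1/2
r | p = 1 | 1/2 = 1
~r = ~1 = 0
(r | p) & ~r = 1 & 0 = 0
((r -> p) & ((q & q) & q)) -> ((r | p) & ~r) = 1/2 -> 0 = 1/2
(((p & r) | (q | p)) | ((q | ~p) & (r -> (p -> q)))) | (((r -> p) & ((q & q) & q)) -> ((r | p) & ~r)) = 1/2 | 1/2 = 1/2
No assignment yields a value below 1/2, so this is the minimum.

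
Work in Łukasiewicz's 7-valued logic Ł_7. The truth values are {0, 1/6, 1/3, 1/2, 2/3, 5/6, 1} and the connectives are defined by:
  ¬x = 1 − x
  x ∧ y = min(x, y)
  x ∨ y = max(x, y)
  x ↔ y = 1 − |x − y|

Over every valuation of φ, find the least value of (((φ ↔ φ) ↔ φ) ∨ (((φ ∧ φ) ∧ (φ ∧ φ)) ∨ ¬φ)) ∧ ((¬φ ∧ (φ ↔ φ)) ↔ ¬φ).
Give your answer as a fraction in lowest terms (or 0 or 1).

Take φ = 1/2:
φ ↔ φ = 1/2 ↔ 1/2 = 1
(φ ↔ φ) ↔ φ = 1 ↔ 1/2 = 1/2
φ ∧ φ = 1/2 ∧ 1/2 = 1/2
φ ∧ φ = 1/2 ∧ 1/2 = 1/2
(φ ∧ φ) ∧ (φ ∧ φ) = 1/2 ∧ 1/2 = 1/2
¬φ = ¬1/2 = 1/2
((φ ∧ φ) ∧ (φ ∧ φ)) ∨ ¬φ = 1/2 ∨ 1/2 = 1/2
((φ ↔ φ) ↔ φ) ∨ (((φ ∧ φ) ∧ (φ ∧ φ)) ∨ ¬φ) = 1/2 ∨ 1/2 = 1/2
¬φ = ¬1/2 = 1/2
φ ↔ φ = 1/2 ↔ 1/2 = 1
¬φ ∧ (φ ↔ φ) = 1/2 ∧ 1 = 1/2
¬φ = ¬1/2 = 1/2
(¬φ ∧ (φ ↔ φ)) ↔ ¬φ = 1/2 ↔ 1/2 = 1
(((φ ↔ φ) ↔ φ) ∨ (((φ ∧ φ) ∧ (φ ∧ φ)) ∨ ¬φ)) ∧ ((¬φ ∧ (φ ↔ φ)) ↔ ¬φ) = 1/2 ∧ 1 = 1/2
No assignment yields a value below 1/2, so this is the minimum.

1/2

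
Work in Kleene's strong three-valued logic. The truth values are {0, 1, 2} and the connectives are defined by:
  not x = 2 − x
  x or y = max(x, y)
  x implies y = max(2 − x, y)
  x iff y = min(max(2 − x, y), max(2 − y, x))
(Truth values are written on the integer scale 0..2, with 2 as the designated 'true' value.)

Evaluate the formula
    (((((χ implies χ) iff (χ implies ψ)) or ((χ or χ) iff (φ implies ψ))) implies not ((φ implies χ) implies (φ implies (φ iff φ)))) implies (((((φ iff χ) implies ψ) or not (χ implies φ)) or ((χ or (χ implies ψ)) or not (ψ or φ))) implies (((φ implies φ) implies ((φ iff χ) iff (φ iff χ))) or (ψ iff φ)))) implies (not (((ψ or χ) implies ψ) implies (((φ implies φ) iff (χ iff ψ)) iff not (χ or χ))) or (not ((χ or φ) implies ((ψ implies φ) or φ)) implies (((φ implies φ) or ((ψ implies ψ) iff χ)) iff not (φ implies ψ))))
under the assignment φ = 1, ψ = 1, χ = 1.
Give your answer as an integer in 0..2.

1

χ implies χ = 1 implies 1 = 1
χ implies ψ = 1 implies 1 = 1
(χ implies χ) iff (χ implies ψ) = 1 iff 1 = 1
χ or χ = 1 or 1 = 1
φ implies ψ = 1 implies 1 = 1
(χ or χ) iff (φ implies ψ) = 1 iff 1 = 1
((χ implies χ) iff (χ implies ψ)) or ((χ or χ) iff (φ implies ψ)) = 1 or 1 = 1
φ implies χ = 1 implies 1 = 1
φ iff φ = 1 iff 1 = 1
φ implies (φ iff φ) = 1 implies 1 = 1
(φ implies χ) implies (φ implies (φ iff φ)) = 1 implies 1 = 1
not ((φ implies χ) implies (φ implies (φ iff φ))) = not 1 = 1
(((χ implies χ) iff (χ implies ψ)) or ((χ or χ) iff (φ implies ψ))) implies not ((φ implies χ) implies (φ implies (φ iff φ))) = 1 implies 1 = 1
φ iff χ = 1 iff 1 = 1
(φ iff χ) implies ψ = 1 implies 1 = 1
χ implies φ = 1 implies 1 = 1
not (χ implies φ) = not 1 = 1
((φ iff χ) implies ψ) or not (χ implies φ) = 1 or 1 = 1
χ implies ψ = 1 implies 1 = 1
χ or (χ implies ψ) = 1 or 1 = 1
ψ or φ = 1 or 1 = 1
not (ψ or φ) = not 1 = 1
(χ or (χ implies ψ)) or not (ψ or φ) = 1 or 1 = 1
(((φ iff χ) implies ψ) or not (χ implies φ)) or ((χ or (χ implies ψ)) or not (ψ or φ)) = 1 or 1 = 1
φ implies φ = 1 implies 1 = 1
φ iff χ = 1 iff 1 = 1
φ iff χ = 1 iff 1 = 1
(φ iff χ) iff (φ iff χ) = 1 iff 1 = 1
(φ implies φ) implies ((φ iff χ) iff (φ iff χ)) = 1 implies 1 = 1
ψ iff φ = 1 iff 1 = 1
((φ implies φ) implies ((φ iff χ) iff (φ iff χ))) or (ψ iff φ) = 1 or 1 = 1
((((φ iff χ) implies ψ) or not (χ implies φ)) or ((χ or (χ implies ψ)) or not (ψ or φ))) implies (((φ implies φ) implies ((φ iff χ) iff (φ iff χ))) or (ψ iff φ)) = 1 implies 1 = 1
((((χ implies χ) iff (χ implies ψ)) or ((χ or χ) iff (φ implies ψ))) implies not ((φ implies χ) implies (φ implies (φ iff φ)))) implies (((((φ iff χ) implies ψ) or not (χ implies φ)) or ((χ or (χ implies ψ)) or not (ψ or φ))) implies (((φ implies φ) implies ((φ iff χ) iff (φ iff χ))) or (ψ iff φ))) = 1 implies 1 = 1
ψ or χ = 1 or 1 = 1
(ψ or χ) implies ψ = 1 implies 1 = 1
φ implies φ = 1 implies 1 = 1
χ iff ψ = 1 iff 1 = 1
(φ implies φ) iff (χ iff ψ) = 1 iff 1 = 1
χ or χ = 1 or 1 = 1
not (χ or χ) = not 1 = 1
((φ implies φ) iff (χ iff ψ)) iff not (χ or χ) = 1 iff 1 = 1
((ψ or χ) implies ψ) implies (((φ implies φ) iff (χ iff ψ)) iff not (χ or χ)) = 1 implies 1 = 1
not (((ψ or χ) implies ψ) implies (((φ implies φ) iff (χ iff ψ)) iff not (χ or χ))) = not 1 = 1
χ or φ = 1 or 1 = 1
ψ implies φ = 1 implies 1 = 1
(ψ implies φ) or φ = 1 or 1 = 1
(χ or φ) implies ((ψ implies φ) or φ) = 1 implies 1 = 1
not ((χ or φ) implies ((ψ implies φ) or φ)) = not 1 = 1
φ implies φ = 1 implies 1 = 1
ψ implies ψ = 1 implies 1 = 1
(ψ implies ψ) iff χ = 1 iff 1 = 1
(φ implies φ) or ((ψ implies ψ) iff χ) = 1 or 1 = 1
φ implies ψ = 1 implies 1 = 1
not (φ implies ψ) = not 1 = 1
((φ implies φ) or ((ψ implies ψ) iff χ)) iff not (φ implies ψ) = 1 iff 1 = 1
not ((χ or φ) implies ((ψ implies φ) or φ)) implies (((φ implies φ) or ((ψ implies ψ) iff χ)) iff not (φ implies ψ)) = 1 implies 1 = 1
not (((ψ or χ) implies ψ) implies (((φ implies φ) iff (χ iff ψ)) iff not (χ or χ))) or (not ((χ or φ) implies ((ψ implies φ) or φ)) implies (((φ implies φ) or ((ψ implies ψ) iff χ)) iff not (φ implies ψ))) = 1 or 1 = 1
(((((χ implies χ) iff (χ implies ψ)) or ((χ or χ) iff (φ implies ψ))) implies not ((φ implies χ) implies (φ implies (φ iff φ)))) implies (((((φ iff χ) implies ψ) or not (χ implies φ)) or ((χ or (χ implies ψ)) or not (ψ or φ))) implies (((φ implies φ) implies ((φ iff χ) iff (φ iff χ))) or (ψ iff φ)))) implies (not (((ψ or χ) implies ψ) implies (((φ implies φ) iff (χ iff ψ)) iff not (χ or χ))) or (not ((χ or φ) implies ((ψ implies φ) or φ)) implies (((φ implies φ) or ((ψ implies ψ) iff χ)) iff not (φ implies ψ)))) = 1 implies 1 = 1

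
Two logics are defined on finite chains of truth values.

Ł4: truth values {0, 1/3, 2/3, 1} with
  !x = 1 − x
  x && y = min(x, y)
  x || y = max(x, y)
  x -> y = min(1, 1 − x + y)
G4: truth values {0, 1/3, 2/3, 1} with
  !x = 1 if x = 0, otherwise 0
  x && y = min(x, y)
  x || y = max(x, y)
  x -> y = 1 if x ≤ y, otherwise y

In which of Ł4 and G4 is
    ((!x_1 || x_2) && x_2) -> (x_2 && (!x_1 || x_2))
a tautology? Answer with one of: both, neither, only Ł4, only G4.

In Ł4: every assignment gives 1 — tautology.
In G4: every assignment gives 1 — tautology.

both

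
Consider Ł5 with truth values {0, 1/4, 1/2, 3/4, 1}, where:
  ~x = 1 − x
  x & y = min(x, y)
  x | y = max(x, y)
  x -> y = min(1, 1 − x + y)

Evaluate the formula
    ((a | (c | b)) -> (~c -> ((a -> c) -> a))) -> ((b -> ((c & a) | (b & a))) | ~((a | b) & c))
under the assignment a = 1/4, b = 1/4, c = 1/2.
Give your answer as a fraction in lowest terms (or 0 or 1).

c | b = 1/2 | 1/4 = 1/2
a | (c | b) = 1/4 | 1/2 = 1/2
~c = ~1/2 = 1/2
a -> c = 1/4 -> 1/2 = 1
(a -> c) -> a = 1 -> 1/4 = 1/4
~c -> ((a -> c) -> a) = 1/2 -> 1/4 = 3/4
(a | (c | b)) -> (~c -> ((a -> c) -> a)) = 1/2 -> 3/4 = 1
c & a = 1/2 & 1/4 = 1/4
b & a = 1/4 & 1/4 = 1/4
(c & a) | (b & a) = 1/4 | 1/4 = 1/4
b -> ((c & a) | (b & a)) = 1/4 -> 1/4 = 1
a | b = 1/4 | 1/4 = 1/4
(a | b) & c = 1/4 & 1/2 = 1/4
~((a | b) & c) = ~1/4 = 3/4
(b -> ((c & a) | (b & a))) | ~((a | b) & c) = 1 | 3/4 = 1
((a | (c | b)) -> (~c -> ((a -> c) -> a))) -> ((b -> ((c & a) | (b & a))) | ~((a | b) & c)) = 1 -> 1 = 1

1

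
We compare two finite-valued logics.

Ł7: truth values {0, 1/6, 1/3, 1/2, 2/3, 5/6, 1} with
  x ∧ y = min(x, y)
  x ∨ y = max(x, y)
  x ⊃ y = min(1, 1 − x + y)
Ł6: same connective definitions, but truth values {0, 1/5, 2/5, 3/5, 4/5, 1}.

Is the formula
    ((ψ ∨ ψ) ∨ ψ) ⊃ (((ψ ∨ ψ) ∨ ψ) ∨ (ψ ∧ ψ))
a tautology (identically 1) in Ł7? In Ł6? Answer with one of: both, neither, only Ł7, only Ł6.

both

In Ł7: every assignment gives 1 — tautology.
In Ł6: every assignment gives 1 — tautology.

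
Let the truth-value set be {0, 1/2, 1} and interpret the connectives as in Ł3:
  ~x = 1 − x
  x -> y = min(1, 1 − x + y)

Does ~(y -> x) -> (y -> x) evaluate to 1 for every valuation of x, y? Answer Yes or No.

No

Counterexample: take x = 0, y = 1.
y -> x = 1 -> 0 = 0
~(y -> x) = ~0 = 1
y -> x = 1 -> 0 = 0
~(y -> x) -> (y -> x) = 1 -> 0 = 0
This gives 0 ≠ 1.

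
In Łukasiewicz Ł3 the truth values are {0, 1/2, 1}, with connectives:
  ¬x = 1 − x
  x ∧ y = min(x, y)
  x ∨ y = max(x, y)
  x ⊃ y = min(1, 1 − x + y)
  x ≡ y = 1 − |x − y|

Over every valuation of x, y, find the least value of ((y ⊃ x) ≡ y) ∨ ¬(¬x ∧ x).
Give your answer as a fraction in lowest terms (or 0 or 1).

1/2

Take x = 1/2, y = 0:
y ⊃ x = 0 ⊃ 1/2 = 1
(y ⊃ x) ≡ y = 1 ≡ 0 = 0
¬x = ¬1/2 = 1/2
¬x ∧ x = 1/2 ∧ 1/2 = 1/2
¬(¬x ∧ x) = ¬1/2 = 1/2
((y ⊃ x) ≡ y) ∨ ¬(¬x ∧ x) = 0 ∨ 1/2 = 1/2
No assignment yields a value below 1/2, so this is the minimum.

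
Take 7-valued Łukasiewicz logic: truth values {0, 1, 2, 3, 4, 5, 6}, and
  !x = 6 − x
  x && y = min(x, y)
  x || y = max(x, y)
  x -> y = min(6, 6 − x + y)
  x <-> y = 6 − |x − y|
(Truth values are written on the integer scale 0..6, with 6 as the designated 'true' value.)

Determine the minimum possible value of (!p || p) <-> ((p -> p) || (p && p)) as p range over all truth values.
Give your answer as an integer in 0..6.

3

Take p = 3:
!p = !3 = 3
!p || p = 3 || 3 = 3
p -> p = 3 -> 3 = 6
p && p = 3 && 3 = 3
(p -> p) || (p && p) = 6 || 3 = 6
(!p || p) <-> ((p -> p) || (p && p)) = 3 <-> 6 = 3
No assignment yields a value below 3, so this is the minimum.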